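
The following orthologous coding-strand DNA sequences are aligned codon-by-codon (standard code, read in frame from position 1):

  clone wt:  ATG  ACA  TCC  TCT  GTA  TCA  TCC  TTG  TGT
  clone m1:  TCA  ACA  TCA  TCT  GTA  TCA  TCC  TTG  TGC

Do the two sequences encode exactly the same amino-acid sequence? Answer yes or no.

no

Codon 1: ATG Met / TCA Ser — nonsynonymous.
Codon 2: ACA Thr / ACA Thr — identical.
Codon 3: TCC Ser / TCA Ser — synonymous.
Codon 4: TCT Ser / TCT Ser — identical.
Codon 5: GTA Val / GTA Val — identical.
Codon 6: TCA Ser / TCA Ser — identical.
Codon 7: TCC Ser / TCC Ser — identical.
Codon 8: TTG Leu / TTG Leu — identical.
Codon 9: TGT Cys / TGC Cys — synonymous.
Nonsynonymous differences: 1 → different protein.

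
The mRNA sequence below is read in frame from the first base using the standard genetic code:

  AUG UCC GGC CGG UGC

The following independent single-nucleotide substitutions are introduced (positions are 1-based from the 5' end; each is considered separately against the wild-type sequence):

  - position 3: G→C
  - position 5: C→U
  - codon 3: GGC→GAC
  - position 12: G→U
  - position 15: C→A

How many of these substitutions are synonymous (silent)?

1

Codon 1: AUG (Met) → AUC (Ile) — missense.
Codon 2: UCC (Ser) → UUC (Phe) — missense.
Codon 3: GGC (Gly) → GAC (Asp) — missense.
Codon 4: CGG (Arg) → CGU (Arg) — synonymous.
Codon 5: UGC (Cys) → UGA (Stop) — nonsense.
Synonymous: 1 of 5.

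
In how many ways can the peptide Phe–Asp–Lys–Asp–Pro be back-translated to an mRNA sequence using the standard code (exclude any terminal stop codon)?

64

Phe: 2 codons.
Asp: 2 codons.
Lys: 2 codons.
Asp: 2 codons.
Pro: 4 codons.
2 × 2 × 2 × 2 × 4 = 64.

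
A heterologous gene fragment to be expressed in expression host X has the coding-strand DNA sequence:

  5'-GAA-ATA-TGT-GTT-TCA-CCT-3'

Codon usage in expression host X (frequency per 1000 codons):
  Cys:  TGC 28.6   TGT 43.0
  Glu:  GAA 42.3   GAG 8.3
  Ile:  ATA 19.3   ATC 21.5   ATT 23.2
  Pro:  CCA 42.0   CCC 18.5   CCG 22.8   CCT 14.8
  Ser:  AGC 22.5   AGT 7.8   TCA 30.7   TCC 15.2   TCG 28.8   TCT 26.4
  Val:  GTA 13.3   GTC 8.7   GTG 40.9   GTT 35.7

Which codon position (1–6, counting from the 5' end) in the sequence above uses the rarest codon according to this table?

Codon 1 GAA (Glu): 42.3 per 1000.
Codon 2 ATA (Ile): 19.3 per 1000.
Codon 3 TGT (Cys): 43.0 per 1000.
Codon 4 GTT (Val): 35.7 per 1000.
Codon 5 TCA (Ser): 30.7 per 1000.
Codon 6 CCT (Pro): 14.8 per 1000.
Lowest frequency is 14.8 at codon 6.

6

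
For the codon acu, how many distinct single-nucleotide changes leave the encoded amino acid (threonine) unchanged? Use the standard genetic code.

Position 1: none → 0 synonymous.
Position 2: none → 0 synonymous.
Position 3: ACC, ACA, ACG → 3 synonymous.
Total: 0 + 0 + 3 = 3.

3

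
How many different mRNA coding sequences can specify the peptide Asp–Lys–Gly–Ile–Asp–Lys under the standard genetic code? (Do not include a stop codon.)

Asp: 2 codons.
Lys: 2 codons.
Gly: 4 codons.
Ile: 3 codons.
Asp: 2 codons.
Lys: 2 codons.
2 × 2 × 4 × 3 × 2 × 2 = 192.

192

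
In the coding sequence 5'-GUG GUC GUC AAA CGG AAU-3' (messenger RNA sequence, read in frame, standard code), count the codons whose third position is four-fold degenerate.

4

Codon 1 GUG (Val): third position 4-fold.
Codon 2 GUC (Val): third position 4-fold.
Codon 3 GUC (Val): third position 4-fold.
Codon 4 AAA (Lys): third position 2-fold.
Codon 5 CGG (Arg): third position 4-fold.
Codon 6 AAU (Asn): third position 2-fold.
Four-fold degenerate third positions: 4.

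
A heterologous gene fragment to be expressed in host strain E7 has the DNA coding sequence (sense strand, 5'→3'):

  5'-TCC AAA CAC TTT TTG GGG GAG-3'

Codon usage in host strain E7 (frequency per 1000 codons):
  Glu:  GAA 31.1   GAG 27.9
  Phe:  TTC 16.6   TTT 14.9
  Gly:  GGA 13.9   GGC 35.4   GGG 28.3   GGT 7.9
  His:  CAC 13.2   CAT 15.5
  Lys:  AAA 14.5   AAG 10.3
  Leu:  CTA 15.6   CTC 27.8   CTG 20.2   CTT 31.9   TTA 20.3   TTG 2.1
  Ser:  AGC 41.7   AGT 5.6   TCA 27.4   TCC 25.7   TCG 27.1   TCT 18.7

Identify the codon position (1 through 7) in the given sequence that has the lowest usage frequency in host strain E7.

Codon 1 TCC (Ser): 25.7 per 1000.
Codon 2 AAA (Lys): 14.5 per 1000.
Codon 3 CAC (His): 13.2 per 1000.
Codon 4 TTT (Phe): 14.9 per 1000.
Codon 5 TTG (Leu): 2.1 per 1000.
Codon 6 GGG (Gly): 28.3 per 1000.
Codon 7 GAG (Glu): 27.9 per 1000.
Lowest frequency is 2.1 at codon 5.

5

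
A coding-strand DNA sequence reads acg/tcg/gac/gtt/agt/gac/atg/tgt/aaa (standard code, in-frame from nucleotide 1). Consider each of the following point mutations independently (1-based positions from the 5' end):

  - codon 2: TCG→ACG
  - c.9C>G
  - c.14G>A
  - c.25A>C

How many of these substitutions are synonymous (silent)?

Codon 2: TCG (Ser) → ACG (Thr) — missense.
Codon 3: GAC (Asp) → GAG (Glu) — missense.
Codon 5: AGT (Ser) → AAT (Asn) — missense.
Codon 9: AAA (Lys) → CAA (Gln) — missense.
Synonymous: 0 of 4.

0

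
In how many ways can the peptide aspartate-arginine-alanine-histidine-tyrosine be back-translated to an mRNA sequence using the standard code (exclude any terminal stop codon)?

192

Asp: 2 codons.
Arg: 6 codons.
Ala: 4 codons.
His: 2 codons.
Tyr: 2 codons.
2 × 6 × 4 × 2 × 2 = 192.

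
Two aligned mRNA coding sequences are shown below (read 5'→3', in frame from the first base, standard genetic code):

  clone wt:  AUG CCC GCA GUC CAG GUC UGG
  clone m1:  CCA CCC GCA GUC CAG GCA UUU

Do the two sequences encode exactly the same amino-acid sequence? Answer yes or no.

no

Codon 1: AUG Met / CCA Pro — nonsynonymous.
Codon 2: CCC Pro / CCC Pro — identical.
Codon 3: GCA Ala / GCA Ala — identical.
Codon 4: GUC Val / GUC Val — identical.
Codon 5: CAG Gln / CAG Gln — identical.
Codon 6: GUC Val / GCA Ala — nonsynonymous.
Codon 7: UGG Trp / UUU Phe — nonsynonymous.
Nonsynonymous differences: 3 → different protein.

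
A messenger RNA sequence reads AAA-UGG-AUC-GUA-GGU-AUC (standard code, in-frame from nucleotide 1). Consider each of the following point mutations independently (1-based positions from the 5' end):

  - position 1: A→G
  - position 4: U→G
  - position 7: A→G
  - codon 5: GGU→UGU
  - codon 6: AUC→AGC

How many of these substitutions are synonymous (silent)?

0

Codon 1: AAA (Lys) → GAA (Glu) — missense.
Codon 2: UGG (Trp) → GGG (Gly) — missense.
Codon 3: AUC (Ile) → GUC (Val) — missense.
Codon 5: GGU (Gly) → UGU (Cys) — missense.
Codon 6: AUC (Ile) → AGC (Ser) — missense.
Synonymous: 0 of 5.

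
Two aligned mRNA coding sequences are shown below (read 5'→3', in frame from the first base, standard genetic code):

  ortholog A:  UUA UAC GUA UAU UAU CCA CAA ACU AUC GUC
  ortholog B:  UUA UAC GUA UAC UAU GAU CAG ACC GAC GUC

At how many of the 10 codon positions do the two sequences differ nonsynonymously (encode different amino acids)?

2

Codon 1: UUA Leu / UUA Leu — identical.
Codon 2: UAC Tyr / UAC Tyr — identical.
Codon 3: GUA Val / GUA Val — identical.
Codon 4: UAU Tyr / UAC Tyr — synonymous.
Codon 5: UAU Tyr / UAU Tyr — identical.
Codon 6: CCA Pro / GAU Asp — nonsynonymous.
Codon 7: CAA Gln / CAG Gln — synonymous.
Codon 8: ACU Thr / ACC Thr — synonymous.
Codon 9: AUC Ile / GAC Asp — nonsynonymous.
Codon 10: GUC Val / GUC Val — identical.
Nonsynonymous differences: 2.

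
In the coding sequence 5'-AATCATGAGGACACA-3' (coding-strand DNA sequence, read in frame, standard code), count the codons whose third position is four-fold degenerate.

Codon 1 AAT (Asn): third position 2-fold.
Codon 2 CAT (His): third position 2-fold.
Codon 3 GAG (Glu): third position 2-fold.
Codon 4 GAC (Asp): third position 2-fold.
Codon 5 ACA (Thr): third position 4-fold.
Four-fold degenerate third positions: 1.

1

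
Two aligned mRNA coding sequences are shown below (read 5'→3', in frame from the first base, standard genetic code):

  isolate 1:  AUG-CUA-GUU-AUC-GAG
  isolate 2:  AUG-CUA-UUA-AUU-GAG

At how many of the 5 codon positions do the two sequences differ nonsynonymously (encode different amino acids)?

Codon 1: AUG Met / AUG Met — identical.
Codon 2: CUA Leu / CUA Leu — identical.
Codon 3: GUU Val / UUA Leu — nonsynonymous.
Codon 4: AUC Ile / AUU Ile — synonymous.
Codon 5: GAG Glu / GAG Glu — identical.
Nonsynonymous differences: 1.

1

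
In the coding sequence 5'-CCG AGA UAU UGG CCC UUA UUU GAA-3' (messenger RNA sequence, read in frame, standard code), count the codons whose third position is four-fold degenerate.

Codon 1 CCG (Pro): third position 4-fold.
Codon 2 AGA (Arg): third position 2-fold.
Codon 3 UAU (Tyr): third position 2-fold.
Codon 4 UGG (Trp): third position 1-fold.
Codon 5 CCC (Pro): third position 4-fold.
Codon 6 UUA (Leu): third position 2-fold.
Codon 7 UUU (Phe): third position 2-fold.
Codon 8 GAA (Glu): third position 2-fold.
Four-fold degenerate third positions: 2.

2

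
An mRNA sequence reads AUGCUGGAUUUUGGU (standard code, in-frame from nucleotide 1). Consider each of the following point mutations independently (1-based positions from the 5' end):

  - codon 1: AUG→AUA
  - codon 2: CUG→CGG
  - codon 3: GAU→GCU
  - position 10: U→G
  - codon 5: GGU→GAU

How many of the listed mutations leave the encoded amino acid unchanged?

Codon 1: AUG (Met) → AUA (Ile) — missense.
Codon 2: CUG (Leu) → CGG (Arg) — missense.
Codon 3: GAU (Asp) → GCU (Ala) — missense.
Codon 4: UUU (Phe) → GUU (Val) — missense.
Codon 5: GGU (Gly) → GAU (Asp) — missense.
Synonymous: 0 of 5.

0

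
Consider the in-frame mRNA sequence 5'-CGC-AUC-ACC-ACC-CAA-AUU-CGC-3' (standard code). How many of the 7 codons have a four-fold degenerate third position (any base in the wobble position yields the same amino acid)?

Codon 1 CGC (Arg): third position 4-fold.
Codon 2 AUC (Ile): third position 3-fold.
Codon 3 ACC (Thr): third position 4-fold.
Codon 4 ACC (Thr): third position 4-fold.
Codon 5 CAA (Gln): third position 2-fold.
Codon 6 AUU (Ile): third position 3-fold.
Codon 7 CGC (Arg): third position 4-fold.
Four-fold degenerate third positions: 4.

4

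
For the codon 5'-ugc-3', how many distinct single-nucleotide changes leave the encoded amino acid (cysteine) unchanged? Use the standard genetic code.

Position 1: none → 0 synonymous.
Position 2: none → 0 synonymous.
Position 3: UGU → 1 synonymous.
Total: 0 + 0 + 1 = 1.

1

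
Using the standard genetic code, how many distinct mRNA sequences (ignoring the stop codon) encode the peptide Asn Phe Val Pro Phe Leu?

Asn: 2 codons.
Phe: 2 codons.
Val: 4 codons.
Pro: 4 codons.
Phe: 2 codons.
Leu: 6 codons.
2 × 2 × 4 × 4 × 2 × 6 = 768.

768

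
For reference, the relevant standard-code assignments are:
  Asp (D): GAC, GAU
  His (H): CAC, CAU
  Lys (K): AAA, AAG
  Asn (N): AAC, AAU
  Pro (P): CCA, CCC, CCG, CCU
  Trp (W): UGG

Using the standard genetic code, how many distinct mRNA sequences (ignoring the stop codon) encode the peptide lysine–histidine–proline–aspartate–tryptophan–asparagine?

64

Lys: 2 codons.
His: 2 codons.
Pro: 4 codons.
Asp: 2 codons.
Trp: 1 codon.
Asn: 2 codons.
2 × 2 × 4 × 2 × 1 × 2 = 64.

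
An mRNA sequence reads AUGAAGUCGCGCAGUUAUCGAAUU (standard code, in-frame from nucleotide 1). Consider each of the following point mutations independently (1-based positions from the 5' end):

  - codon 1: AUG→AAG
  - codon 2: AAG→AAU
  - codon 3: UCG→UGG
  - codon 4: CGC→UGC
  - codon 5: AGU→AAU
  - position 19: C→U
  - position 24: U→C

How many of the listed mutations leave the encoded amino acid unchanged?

Codon 1: AUG (Met) → AAG (Lys) — missense.
Codon 2: AAG (Lys) → AAU (Asn) — missense.
Codon 3: UCG (Ser) → UGG (Trp) — missense.
Codon 4: CGC (Arg) → UGC (Cys) — missense.
Codon 5: AGU (Ser) → AAU (Asn) — missense.
Codon 7: CGA (Arg) → UGA (Stop) — nonsense.
Codon 8: AUU (Ile) → AUC (Ile) — synonymous.
Synonymous: 1 of 7.

1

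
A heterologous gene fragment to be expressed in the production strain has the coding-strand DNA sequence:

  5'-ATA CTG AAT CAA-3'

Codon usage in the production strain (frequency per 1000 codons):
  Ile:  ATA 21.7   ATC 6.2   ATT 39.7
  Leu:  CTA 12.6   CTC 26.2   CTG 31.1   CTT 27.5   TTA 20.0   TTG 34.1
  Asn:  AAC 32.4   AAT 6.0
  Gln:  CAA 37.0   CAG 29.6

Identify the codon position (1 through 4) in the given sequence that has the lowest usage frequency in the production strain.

3

Codon 1 ATA (Ile): 21.7 per 1000.
Codon 2 CTG (Leu): 31.1 per 1000.
Codon 3 AAT (Asn): 6.0 per 1000.
Codon 4 CAA (Gln): 37.0 per 1000.
Lowest frequency is 6.0 at codon 3.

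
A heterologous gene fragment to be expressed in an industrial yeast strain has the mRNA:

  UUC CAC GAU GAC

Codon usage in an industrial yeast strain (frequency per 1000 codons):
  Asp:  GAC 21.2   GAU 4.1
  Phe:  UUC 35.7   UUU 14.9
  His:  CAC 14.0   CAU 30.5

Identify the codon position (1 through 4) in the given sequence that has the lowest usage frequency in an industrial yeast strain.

3

Codon 1 UUC (Phe): 35.7 per 1000.
Codon 2 CAC (His): 14.0 per 1000.
Codon 3 GAU (Asp): 4.1 per 1000.
Codon 4 GAC (Asp): 21.2 per 1000.
Lowest frequency is 4.1 at codon 3.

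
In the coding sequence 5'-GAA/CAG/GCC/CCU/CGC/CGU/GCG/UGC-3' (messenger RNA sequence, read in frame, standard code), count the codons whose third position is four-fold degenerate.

Codon 1 GAA (Glu): third position 2-fold.
Codon 2 CAG (Gln): third position 2-fold.
Codon 3 GCC (Ala): third position 4-fold.
Codon 4 CCU (Pro): third position 4-fold.
Codon 5 CGC (Arg): third position 4-fold.
Codon 6 CGU (Arg): third position 4-fold.
Codon 7 GCG (Ala): third position 4-fold.
Codon 8 UGC (Cys): third position 2-fold.
Four-fold degenerate third positions: 5.

5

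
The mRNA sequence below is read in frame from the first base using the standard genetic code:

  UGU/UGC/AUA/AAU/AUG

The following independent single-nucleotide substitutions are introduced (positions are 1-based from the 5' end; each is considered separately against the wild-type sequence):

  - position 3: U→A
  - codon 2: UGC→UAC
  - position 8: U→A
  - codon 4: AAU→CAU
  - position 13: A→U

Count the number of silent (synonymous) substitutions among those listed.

Codon 1: UGU (Cys) → UGA (Stop) — nonsense.
Codon 2: UGC (Cys) → UAC (Tyr) — missense.
Codon 3: AUA (Ile) → AAA (Lys) — missense.
Codon 4: AAU (Asn) → CAU (His) — missense.
Codon 5: AUG (Met) → UUG (Leu) — missense.
Synonymous: 0 of 5.

0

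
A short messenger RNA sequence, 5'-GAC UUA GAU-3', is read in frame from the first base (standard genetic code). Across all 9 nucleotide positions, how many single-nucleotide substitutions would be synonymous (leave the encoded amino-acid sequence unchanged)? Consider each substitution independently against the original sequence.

4

Codon 1 (GAC, Asp): 1 synonymous substitution.
Codon 2 (UUA, Leu): 2 synonymous substitutions.
Codon 3 (GAU, Asp): 1 synonymous substitution.
Total: 1 + 2 + 1 = 4.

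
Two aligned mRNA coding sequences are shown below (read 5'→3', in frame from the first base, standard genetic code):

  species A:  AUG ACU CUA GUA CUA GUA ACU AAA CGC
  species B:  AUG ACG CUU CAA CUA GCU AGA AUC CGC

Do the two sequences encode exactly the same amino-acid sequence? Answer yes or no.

Codon 1: AUG Met / AUG Met — identical.
Codon 2: ACU Thr / ACG Thr — synonymous.
Codon 3: CUA Leu / CUU Leu — synonymous.
Codon 4: GUA Val / CAA Gln — nonsynonymous.
Codon 5: CUA Leu / CUA Leu — identical.
Codon 6: GUA Val / GCU Ala — nonsynonymous.
Codon 7: ACU Thr / AGA Arg — nonsynonymous.
Codon 8: AAA Lys / AUC Ile — nonsynonymous.
Codon 9: CGC Arg / CGC Arg — identical.
Nonsynonymous differences: 4 → different protein.

no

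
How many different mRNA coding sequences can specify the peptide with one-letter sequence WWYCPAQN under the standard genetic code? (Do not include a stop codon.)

Trp: 1 codon.
Trp: 1 codon.
Tyr: 2 codons.
Cys: 2 codons.
Pro: 4 codons.
Ala: 4 codons.
Gln: 2 codons.
Asn: 2 codons.
1 × 1 × 2 × 2 × 4 × 4 × 2 × 2 = 256.

256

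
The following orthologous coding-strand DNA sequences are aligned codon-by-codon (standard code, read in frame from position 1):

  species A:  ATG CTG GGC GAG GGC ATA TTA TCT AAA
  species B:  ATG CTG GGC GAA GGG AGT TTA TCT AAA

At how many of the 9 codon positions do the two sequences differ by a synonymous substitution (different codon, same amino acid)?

2

Codon 1: ATG Met / ATG Met — identical.
Codon 2: CTG Leu / CTG Leu — identical.
Codon 3: GGC Gly / GGC Gly — identical.
Codon 4: GAG Glu / GAA Glu — synonymous.
Codon 5: GGC Gly / GGG Gly — synonymous.
Codon 6: ATA Ile / AGT Ser — nonsynonymous.
Codon 7: TTA Leu / TTA Leu — identical.
Codon 8: TCT Ser / TCT Ser — identical.
Codon 9: AAA Lys / AAA Lys — identical.
Synonymous differences: 2.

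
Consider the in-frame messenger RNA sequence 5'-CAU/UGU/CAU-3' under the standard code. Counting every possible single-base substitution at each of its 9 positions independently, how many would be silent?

Codon 1 (CAU, His): 1 synonymous substitution.
Codon 2 (UGU, Cys): 1 synonymous substitution.
Codon 3 (CAU, His): 1 synonymous substitution.
Total: 1 + 1 + 1 = 3.

3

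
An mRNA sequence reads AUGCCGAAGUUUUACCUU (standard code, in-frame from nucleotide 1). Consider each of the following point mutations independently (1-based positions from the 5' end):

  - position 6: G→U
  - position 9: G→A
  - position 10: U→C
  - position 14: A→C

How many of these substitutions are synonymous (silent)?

2

Codon 2: CCG (Pro) → CCU (Pro) — synonymous.
Codon 3: AAG (Lys) → AAA (Lys) — synonymous.
Codon 4: UUU (Phe) → CUU (Leu) — missense.
Codon 5: UAC (Tyr) → UCC (Ser) — missense.
Synonymous: 2 of 4.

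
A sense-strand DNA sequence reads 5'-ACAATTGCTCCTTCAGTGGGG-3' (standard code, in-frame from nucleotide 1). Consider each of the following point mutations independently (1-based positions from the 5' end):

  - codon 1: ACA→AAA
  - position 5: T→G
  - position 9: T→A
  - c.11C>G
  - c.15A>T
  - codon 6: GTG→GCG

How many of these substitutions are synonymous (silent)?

2

Codon 1: ACA (Thr) → AAA (Lys) — missense.
Codon 2: ATT (Ile) → AGT (Ser) — missense.
Codon 3: GCT (Ala) → GCA (Ala) — synonymous.
Codon 4: CCT (Pro) → CGT (Arg) — missense.
Codon 5: TCA (Ser) → TCT (Ser) — synonymous.
Codon 6: GTG (Val) → GCG (Ala) — missense.
Synonymous: 2 of 6.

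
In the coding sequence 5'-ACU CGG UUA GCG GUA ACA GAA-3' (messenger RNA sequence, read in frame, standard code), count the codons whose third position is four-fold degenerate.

Codon 1 ACU (Thr): third position 4-fold.
Codon 2 CGG (Arg): third position 4-fold.
Codon 3 UUA (Leu): third position 2-fold.
Codon 4 GCG (Ala): third position 4-fold.
Codon 5 GUA (Val): third position 4-fold.
Codon 6 ACA (Thr): third position 4-fold.
Codon 7 GAA (Glu): third position 2-fold.
Four-fold degenerate third positions: 5.

5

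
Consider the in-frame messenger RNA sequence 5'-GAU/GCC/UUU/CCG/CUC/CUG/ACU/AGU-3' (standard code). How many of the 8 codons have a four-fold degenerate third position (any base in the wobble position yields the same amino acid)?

Codon 1 GAU (Asp): third position 2-fold.
Codon 2 GCC (Ala): third position 4-fold.
Codon 3 UUU (Phe): third position 2-fold.
Codon 4 CCG (Pro): third position 4-fold.
Codon 5 CUC (Leu): third position 4-fold.
Codon 6 CUG (Leu): third position 4-fold.
Codon 7 ACU (Thr): third position 4-fold.
Codon 8 AGU (Ser): third position 2-fold.
Four-fold degenerate third positions: 5.

5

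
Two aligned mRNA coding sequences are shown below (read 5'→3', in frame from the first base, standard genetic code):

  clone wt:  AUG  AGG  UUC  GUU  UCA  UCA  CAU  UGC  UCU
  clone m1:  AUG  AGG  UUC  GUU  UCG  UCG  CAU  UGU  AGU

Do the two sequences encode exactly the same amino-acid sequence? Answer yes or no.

Codon 1: AUG Met / AUG Met — identical.
Codon 2: AGG Arg / AGG Arg — identical.
Codon 3: UUC Phe / UUC Phe — identical.
Codon 4: GUU Val / GUU Val — identical.
Codon 5: UCA Ser / UCG Ser — synonymous.
Codon 6: UCA Ser / UCG Ser — synonymous.
Codon 7: CAU His / CAU His — identical.
Codon 8: UGC Cys / UGU Cys — synonymous.
Codon 9: UCU Ser / AGU Ser — synonymous.
Nonsynonymous differences: 0 → same protein.

yes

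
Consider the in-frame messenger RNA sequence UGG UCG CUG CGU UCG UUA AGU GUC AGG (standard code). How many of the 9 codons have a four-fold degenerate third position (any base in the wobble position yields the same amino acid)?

Codon 1 UGG (Trp): third position 1-fold.
Codon 2 UCG (Ser): third position 4-fold.
Codon 3 CUG (Leu): third position 4-fold.
Codon 4 CGU (Arg): third position 4-fold.
Codon 5 UCG (Ser): third position 4-fold.
Codon 6 UUA (Leu): third position 2-fold.
Codon 7 AGU (Ser): third position 2-fold.
Codon 8 GUC (Val): third position 4-fold.
Codon 9 AGG (Arg): third position 2-fold.
Four-fold degenerate third positions: 5.

5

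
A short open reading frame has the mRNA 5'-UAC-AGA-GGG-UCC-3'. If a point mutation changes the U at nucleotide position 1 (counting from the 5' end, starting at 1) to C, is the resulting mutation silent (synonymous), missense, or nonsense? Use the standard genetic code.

Position 1 falls in codon 1: UAC → Tyr.
After the substitution the codon is CAC → His.
Tyr ≠ His, so this is a missense mutation.

missense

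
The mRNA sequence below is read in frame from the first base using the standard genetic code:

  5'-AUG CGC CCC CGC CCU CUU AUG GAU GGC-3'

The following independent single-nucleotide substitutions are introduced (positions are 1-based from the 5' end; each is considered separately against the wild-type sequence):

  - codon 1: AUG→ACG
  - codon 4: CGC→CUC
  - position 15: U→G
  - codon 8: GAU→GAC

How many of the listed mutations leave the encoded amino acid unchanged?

2

Codon 1: AUG (Met) → ACG (Thr) — missense.
Codon 4: CGC (Arg) → CUC (Leu) — missense.
Codon 5: CCU (Pro) → CCG (Pro) — synonymous.
Codon 8: GAU (Asp) → GAC (Asp) — synonymous.
Synonymous: 2 of 4.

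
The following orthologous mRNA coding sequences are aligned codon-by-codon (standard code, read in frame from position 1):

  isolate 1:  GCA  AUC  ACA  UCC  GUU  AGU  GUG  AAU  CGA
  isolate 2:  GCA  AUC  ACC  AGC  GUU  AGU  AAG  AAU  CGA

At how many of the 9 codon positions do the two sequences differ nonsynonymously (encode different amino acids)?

Codon 1: GCA Ala / GCA Ala — identical.
Codon 2: AUC Ile / AUC Ile — identical.
Codon 3: ACA Thr / ACC Thr — synonymous.
Codon 4: UCC Ser / AGC Ser — synonymous.
Codon 5: GUU Val / GUU Val — identical.
Codon 6: AGU Ser / AGU Ser — identical.
Codon 7: GUG Val / AAG Lys — nonsynonymous.
Codon 8: AAU Asn / AAU Asn — identical.
Codon 9: CGA Arg / CGA Arg — identical.
Nonsynonymous differences: 1.

1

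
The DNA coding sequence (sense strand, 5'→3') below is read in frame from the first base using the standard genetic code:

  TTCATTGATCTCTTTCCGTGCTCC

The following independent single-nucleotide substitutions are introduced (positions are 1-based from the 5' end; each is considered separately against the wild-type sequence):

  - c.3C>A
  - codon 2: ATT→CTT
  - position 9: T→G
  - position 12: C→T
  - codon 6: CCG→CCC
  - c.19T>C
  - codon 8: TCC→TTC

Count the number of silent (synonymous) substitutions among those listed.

2

Codon 1: TTC (Phe) → TTA (Leu) — missense.
Codon 2: ATT (Ile) → CTT (Leu) — missense.
Codon 3: GAT (Asp) → GAG (Glu) — missense.
Codon 4: CTC (Leu) → CTT (Leu) — synonymous.
Codon 6: CCG (Pro) → CCC (Pro) — synonymous.
Codon 7: TGC (Cys) → CGC (Arg) — missense.
Codon 8: TCC (Ser) → TTC (Phe) — missense.
Synonymous: 2 of 7.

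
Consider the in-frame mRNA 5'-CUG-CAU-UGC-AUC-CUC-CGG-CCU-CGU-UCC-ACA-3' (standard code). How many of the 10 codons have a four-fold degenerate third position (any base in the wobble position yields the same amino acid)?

7

Codon 1 CUG (Leu): third position 4-fold.
Codon 2 CAU (His): third position 2-fold.
Codon 3 UGC (Cys): third position 2-fold.
Codon 4 AUC (Ile): third position 3-fold.
Codon 5 CUC (Leu): third position 4-fold.
Codon 6 CGG (Arg): third position 4-fold.
Codon 7 CCU (Pro): third position 4-fold.
Codon 8 CGU (Arg): third position 4-fold.
Codon 9 UCC (Ser): third position 4-fold.
Codon 10 ACA (Thr): third position 4-fold.
Four-fold degenerate third positions: 7.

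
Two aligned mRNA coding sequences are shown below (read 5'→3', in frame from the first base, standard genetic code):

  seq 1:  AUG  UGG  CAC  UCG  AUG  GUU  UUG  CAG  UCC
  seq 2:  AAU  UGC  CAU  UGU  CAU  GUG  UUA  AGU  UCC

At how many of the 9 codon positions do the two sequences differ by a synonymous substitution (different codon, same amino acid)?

Codon 1: AUG Met / AAU Asn — nonsynonymous.
Codon 2: UGG Trp / UGC Cys — nonsynonymous.
Codon 3: CAC His / CAU His — synonymous.
Codon 4: UCG Ser / UGU Cys — nonsynonymous.
Codon 5: AUG Met / CAU His — nonsynonymous.
Codon 6: GUU Val / GUG Val — synonymous.
Codon 7: UUG Leu / UUA Leu — synonymous.
Codon 8: CAG Gln / AGU Ser — nonsynonymous.
Codon 9: UCC Ser / UCC Ser — identical.
Synonymous differences: 3.

3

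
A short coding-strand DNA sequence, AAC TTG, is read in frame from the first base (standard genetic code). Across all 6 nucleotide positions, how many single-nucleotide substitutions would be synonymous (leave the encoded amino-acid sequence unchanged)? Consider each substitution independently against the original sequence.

Codon 1 (AAC, Asn): 1 synonymous substitution.
Codon 2 (TTG, Leu): 2 synonymous substitutions.
Total: 1 + 2 = 3.

3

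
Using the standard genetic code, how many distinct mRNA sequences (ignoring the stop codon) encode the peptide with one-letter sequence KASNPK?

Lys: 2 codons.
Ala: 4 codons.
Ser: 6 codons.
Asn: 2 codons.
Pro: 4 codons.
Lys: 2 codons.
2 × 4 × 6 × 2 × 4 × 2 = 768.

768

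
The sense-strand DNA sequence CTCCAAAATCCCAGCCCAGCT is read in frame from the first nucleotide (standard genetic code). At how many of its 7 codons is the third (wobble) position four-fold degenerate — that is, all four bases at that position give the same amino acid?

Codon 1 CTC (Leu): third position 4-fold.
Codon 2 CAA (Gln): third position 2-fold.
Codon 3 AAT (Asn): third position 2-fold.
Codon 4 CCC (Pro): third position 4-fold.
Codon 5 AGC (Ser): third position 2-fold.
Codon 6 CCA (Pro): third position 4-fold.
Codon 7 GCT (Ala): third position 4-fold.
Four-fold degenerate third positions: 4.

4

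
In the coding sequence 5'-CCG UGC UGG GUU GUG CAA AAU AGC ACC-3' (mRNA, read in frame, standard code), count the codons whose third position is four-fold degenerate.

4

Codon 1 CCG (Pro): third position 4-fold.
Codon 2 UGC (Cys): third position 2-fold.
Codon 3 UGG (Trp): third position 1-fold.
Codon 4 GUU (Val): third position 4-fold.
Codon 5 GUG (Val): third position 4-fold.
Codon 6 CAA (Gln): third position 2-fold.
Codon 7 AAU (Asn): third position 2-fold.
Codon 8 AGC (Ser): third position 2-fold.
Codon 9 ACC (Thr): third position 4-fold.
Four-fold degenerate third positions: 4.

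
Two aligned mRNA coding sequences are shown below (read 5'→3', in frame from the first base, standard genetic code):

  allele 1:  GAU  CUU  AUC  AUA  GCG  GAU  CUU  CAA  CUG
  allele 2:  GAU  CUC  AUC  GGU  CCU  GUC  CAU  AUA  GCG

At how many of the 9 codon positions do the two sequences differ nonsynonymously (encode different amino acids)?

6

Codon 1: GAU Asp / GAU Asp — identical.
Codon 2: CUU Leu / CUC Leu — synonymous.
Codon 3: AUC Ile / AUC Ile — identical.
Codon 4: AUA Ile / GGU Gly — nonsynonymous.
Codon 5: GCG Ala / CCU Pro — nonsynonymous.
Codon 6: GAU Asp / GUC Val — nonsynonymous.
Codon 7: CUU Leu / CAU His — nonsynonymous.
Codon 8: CAA Gln / AUA Ile — nonsynonymous.
Codon 9: CUG Leu / GCG Ala — nonsynonymous.
Nonsynonymous differences: 6.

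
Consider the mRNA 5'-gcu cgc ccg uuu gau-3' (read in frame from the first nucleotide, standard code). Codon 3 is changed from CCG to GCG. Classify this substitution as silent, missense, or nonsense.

missense

Position 7 falls in codon 3: CCG → Pro.
After the substitution the codon is GCG → Ala.
Pro ≠ Ala, so this is a missense mutation.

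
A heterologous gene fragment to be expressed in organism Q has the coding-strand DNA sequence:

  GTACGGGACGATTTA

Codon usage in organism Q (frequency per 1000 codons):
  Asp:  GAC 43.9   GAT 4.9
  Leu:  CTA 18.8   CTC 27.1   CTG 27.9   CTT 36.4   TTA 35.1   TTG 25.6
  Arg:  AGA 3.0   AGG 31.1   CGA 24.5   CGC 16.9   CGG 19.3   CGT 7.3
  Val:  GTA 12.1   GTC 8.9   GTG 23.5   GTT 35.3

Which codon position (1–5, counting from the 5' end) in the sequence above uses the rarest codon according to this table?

4

Codon 1 GTA (Val): 12.1 per 1000.
Codon 2 CGG (Arg): 19.3 per 1000.
Codon 3 GAC (Asp): 43.9 per 1000.
Codon 4 GAT (Asp): 4.9 per 1000.
Codon 5 TTA (Leu): 35.1 per 1000.
Lowest frequency is 4.9 at codon 4.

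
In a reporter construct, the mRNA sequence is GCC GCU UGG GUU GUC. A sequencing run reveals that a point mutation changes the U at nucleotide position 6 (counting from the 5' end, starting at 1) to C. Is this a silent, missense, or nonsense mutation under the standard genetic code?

silent

Position 6 falls in codon 2: GCU → Ala.
After the substitution the codon is GCC → Ala.
Both encode Ala, so the change is synonymous.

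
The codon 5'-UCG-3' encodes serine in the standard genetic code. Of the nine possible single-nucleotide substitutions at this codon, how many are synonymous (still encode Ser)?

3

Position 1: none → 0 synonymous.
Position 2: none → 0 synonymous.
Position 3: UCU, UCC, UCA → 3 synonymous.
Total: 0 + 0 + 3 = 3.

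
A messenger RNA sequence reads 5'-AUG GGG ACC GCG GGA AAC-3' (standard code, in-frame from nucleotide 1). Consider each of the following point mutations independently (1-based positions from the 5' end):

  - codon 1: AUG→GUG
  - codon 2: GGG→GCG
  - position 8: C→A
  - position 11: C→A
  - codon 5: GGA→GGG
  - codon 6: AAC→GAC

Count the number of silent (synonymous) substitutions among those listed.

Codon 1: AUG (Met) → GUG (Val) — missense.
Codon 2: GGG (Gly) → GCG (Ala) — missense.
Codon 3: ACC (Thr) → AAC (Asn) — missense.
Codon 4: GCG (Ala) → GAG (Glu) — missense.
Codon 5: GGA (Gly) → GGG (Gly) — synonymous.
Codon 6: AAC (Asn) → GAC (Asp) — missense.
Synonymous: 1 of 6.

1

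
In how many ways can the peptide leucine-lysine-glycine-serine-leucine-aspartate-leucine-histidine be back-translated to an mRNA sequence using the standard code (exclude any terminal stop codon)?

Leu: 6 codons.
Lys: 2 codons.
Gly: 4 codons.
Ser: 6 codons.
Leu: 6 codons.
Asp: 2 codons.
Leu: 6 codons.
His: 2 codons.
6 × 2 × 4 × 6 × 6 × 2 × 6 × 2 = 41472.

41472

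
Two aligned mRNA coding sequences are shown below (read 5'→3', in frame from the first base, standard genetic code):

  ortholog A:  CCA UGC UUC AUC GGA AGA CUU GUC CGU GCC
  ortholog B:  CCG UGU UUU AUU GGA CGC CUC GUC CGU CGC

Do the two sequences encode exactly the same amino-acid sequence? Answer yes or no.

Codon 1: CCA Pro / CCG Pro — synonymous.
Codon 2: UGC Cys / UGU Cys — synonymous.
Codon 3: UUC Phe / UUU Phe — synonymous.
Codon 4: AUC Ile / AUU Ile — synonymous.
Codon 5: GGA Gly / GGA Gly — identical.
Codon 6: AGA Arg / CGC Arg — synonymous.
Codon 7: CUU Leu / CUC Leu — synonymous.
Codon 8: GUC Val / GUC Val — identical.
Codon 9: CGU Arg / CGU Arg — identical.
Codon 10: GCC Ala / CGC Arg — nonsynonymous.
Nonsynonymous differences: 1 → different protein.

no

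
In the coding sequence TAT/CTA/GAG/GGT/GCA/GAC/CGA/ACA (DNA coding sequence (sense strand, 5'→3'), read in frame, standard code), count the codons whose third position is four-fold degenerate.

Codon 1 TAT (Tyr): third position 2-fold.
Codon 2 CTA (Leu): third position 4-fold.
Codon 3 GAG (Glu): third position 2-fold.
Codon 4 GGT (Gly): third position 4-fold.
Codon 5 GCA (Ala): third position 4-fold.
Codon 6 GAC (Asp): third position 2-fold.
Codon 7 CGA (Arg): third position 4-fold.
Codon 8 ACA (Thr): third position 4-fold.
Four-fold degenerate third positions: 5.

5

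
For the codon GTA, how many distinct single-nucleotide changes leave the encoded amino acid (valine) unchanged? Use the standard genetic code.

3

Position 1: none → 0 synonymous.
Position 2: none → 0 synonymous.
Position 3: GTT, GTC, GTG → 3 synonymous.
Total: 0 + 0 + 3 = 3.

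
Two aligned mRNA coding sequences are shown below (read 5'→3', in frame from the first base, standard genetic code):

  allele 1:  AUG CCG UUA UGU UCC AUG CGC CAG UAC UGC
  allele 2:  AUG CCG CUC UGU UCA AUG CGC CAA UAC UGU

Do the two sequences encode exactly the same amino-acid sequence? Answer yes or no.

yes

Codon 1: AUG Met / AUG Met — identical.
Codon 2: CCG Pro / CCG Pro — identical.
Codon 3: UUA Leu / CUC Leu — synonymous.
Codon 4: UGU Cys / UGU Cys — identical.
Codon 5: UCC Ser / UCA Ser — synonymous.
Codon 6: AUG Met / AUG Met — identical.
Codon 7: CGC Arg / CGC Arg — identical.
Codon 8: CAG Gln / CAA Gln — synonymous.
Codon 9: UAC Tyr / UAC Tyr — identical.
Codon 10: UGC Cys / UGU Cys — synonymous.
Nonsynonymous differences: 0 → same protein.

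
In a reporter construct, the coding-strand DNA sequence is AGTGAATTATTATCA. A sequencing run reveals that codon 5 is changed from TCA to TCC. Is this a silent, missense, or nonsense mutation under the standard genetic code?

silent

Position 15 falls in codon 5: TCA → Ser.
After the substitution the codon is TCC → Ser.
Both encode Ser, so the change is synonymous.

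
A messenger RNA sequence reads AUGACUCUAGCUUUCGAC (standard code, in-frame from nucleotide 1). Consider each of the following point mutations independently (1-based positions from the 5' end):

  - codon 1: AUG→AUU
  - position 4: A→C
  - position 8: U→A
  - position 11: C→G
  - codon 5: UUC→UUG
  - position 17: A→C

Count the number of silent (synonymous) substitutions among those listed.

Codon 1: AUG (Met) → AUU (Ile) — missense.
Codon 2: ACU (Thr) → CCU (Pro) — missense.
Codon 3: CUA (Leu) → CAA (Gln) — missense.
Codon 4: GCU (Ala) → GGU (Gly) — missense.
Codon 5: UUC (Phe) → UUG (Leu) — missense.
Codon 6: GAC (Asp) → GCC (Ala) — missense.
Synonymous: 0 of 6.

0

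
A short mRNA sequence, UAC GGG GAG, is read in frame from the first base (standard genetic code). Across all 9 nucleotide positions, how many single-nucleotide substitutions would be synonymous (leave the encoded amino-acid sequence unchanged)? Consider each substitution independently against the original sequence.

5

Codon 1 (UAC, Tyr): 1 synonymous substitution.
Codon 2 (GGG, Gly): 3 synonymous substitutions.
Codon 3 (GAG, Glu): 1 synonymous substitution.
Total: 1 + 3 + 1 = 5.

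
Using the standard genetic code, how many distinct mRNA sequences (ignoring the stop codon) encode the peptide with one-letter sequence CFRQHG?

384

Cys: 2 codons.
Phe: 2 codons.
Arg: 6 codons.
Gln: 2 codons.
His: 2 codons.
Gly: 4 codons.
2 × 2 × 6 × 2 × 2 × 4 = 384.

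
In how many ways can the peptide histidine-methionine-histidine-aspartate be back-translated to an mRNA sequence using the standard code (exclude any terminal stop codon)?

8

His: 2 codons.
Met: 1 codon.
His: 2 codons.
Asp: 2 codons.
2 × 1 × 2 × 2 = 8.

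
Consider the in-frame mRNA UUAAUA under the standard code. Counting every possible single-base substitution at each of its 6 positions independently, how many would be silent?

Codon 1 (UUA, Leu): 2 synonymous substitutions.
Codon 2 (AUA, Ile): 2 synonymous substitutions.
Total: 2 + 2 = 4.

4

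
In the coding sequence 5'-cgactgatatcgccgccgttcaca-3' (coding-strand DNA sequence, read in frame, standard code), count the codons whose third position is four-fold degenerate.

Codon 1 CGA (Arg): third position 4-fold.
Codon 2 CTG (Leu): third position 4-fold.
Codon 3 ATA (Ile): third position 3-fold.
Codon 4 TCG (Ser): third position 4-fold.
Codon 5 CCG (Pro): third position 4-fold.
Codon 6 CCG (Pro): third position 4-fold.
Codon 7 TTC (Phe): third position 2-fold.
Codon 8 ACA (Thr): third position 4-fold.
Four-fold degenerate third positions: 6.

6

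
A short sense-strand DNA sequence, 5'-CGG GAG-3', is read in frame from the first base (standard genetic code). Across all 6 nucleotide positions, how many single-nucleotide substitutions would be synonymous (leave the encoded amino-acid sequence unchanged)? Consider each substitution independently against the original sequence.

5

Codon 1 (CGG, Arg): 4 synonymous substitutions.
Codon 2 (GAG, Glu): 1 synonymous substitution.
Total: 4 + 1 = 5.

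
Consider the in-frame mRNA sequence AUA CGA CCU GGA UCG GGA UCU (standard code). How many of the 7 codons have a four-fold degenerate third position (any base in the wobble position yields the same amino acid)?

Codon 1 AUA (Ile): third position 3-fold.
Codon 2 CGA (Arg): third position 4-fold.
Codon 3 CCU (Pro): third position 4-fold.
Codon 4 GGA (Gly): third position 4-fold.
Codon 5 UCG (Ser): third position 4-fold.
Codon 6 GGA (Gly): third position 4-fold.
Codon 7 UCU (Ser): third position 4-fold.
Four-fold degenerate third positions: 6.

6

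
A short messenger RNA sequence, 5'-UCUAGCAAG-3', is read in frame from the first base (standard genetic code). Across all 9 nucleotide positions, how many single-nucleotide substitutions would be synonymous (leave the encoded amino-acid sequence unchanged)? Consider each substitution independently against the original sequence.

5

Codon 1 (UCU, Ser): 3 synonymous substitutions.
Codon 2 (AGC, Ser): 1 synonymous substitution.
Codon 3 (AAG, Lys): 1 synonymous substitution.
Total: 3 + 1 + 1 = 5.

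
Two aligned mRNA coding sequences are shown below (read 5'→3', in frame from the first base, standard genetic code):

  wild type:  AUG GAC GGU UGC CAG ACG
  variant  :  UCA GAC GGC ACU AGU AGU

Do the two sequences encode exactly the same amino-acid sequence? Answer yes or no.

no

Codon 1: AUG Met / UCA Ser — nonsynonymous.
Codon 2: GAC Asp / GAC Asp — identical.
Codon 3: GGU Gly / GGC Gly — synonymous.
Codon 4: UGC Cys / ACU Thr — nonsynonymous.
Codon 5: CAG Gln / AGU Ser — nonsynonymous.
Codon 6: ACG Thr / AGU Ser — nonsynonymous.
Nonsynonymous differences: 4 → different protein.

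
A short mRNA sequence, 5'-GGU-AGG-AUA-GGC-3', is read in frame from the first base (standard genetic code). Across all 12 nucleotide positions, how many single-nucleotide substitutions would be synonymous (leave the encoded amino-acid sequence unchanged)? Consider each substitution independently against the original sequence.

Codon 1 (GGU, Gly): 3 synonymous substitutions.
Codon 2 (AGG, Arg): 2 synonymous substitutions.
Codon 3 (AUA, Ile): 2 synonymous substitutions.
Codon 4 (GGC, Gly): 3 synonymous substitutions.
Total: 3 + 2 + 2 + 3 = 10.

10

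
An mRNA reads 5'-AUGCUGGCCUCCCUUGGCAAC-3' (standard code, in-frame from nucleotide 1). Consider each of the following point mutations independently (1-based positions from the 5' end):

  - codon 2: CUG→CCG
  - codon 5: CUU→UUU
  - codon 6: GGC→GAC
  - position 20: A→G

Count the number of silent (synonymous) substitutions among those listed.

0

Codon 2: CUG (Leu) → CCG (Pro) — missense.
Codon 5: CUU (Leu) → UUU (Phe) — missense.
Codon 6: GGC (Gly) → GAC (Asp) — missense.
Codon 7: AAC (Asn) → AGC (Ser) — missense.
Synonymous: 0 of 4.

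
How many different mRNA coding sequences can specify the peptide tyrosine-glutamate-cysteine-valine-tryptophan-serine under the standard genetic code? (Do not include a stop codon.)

192

Tyr: 2 codons.
Glu: 2 codons.
Cys: 2 codons.
Val: 4 codons.
Trp: 1 codon.
Ser: 6 codons.
2 × 2 × 2 × 4 × 1 × 6 = 192.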